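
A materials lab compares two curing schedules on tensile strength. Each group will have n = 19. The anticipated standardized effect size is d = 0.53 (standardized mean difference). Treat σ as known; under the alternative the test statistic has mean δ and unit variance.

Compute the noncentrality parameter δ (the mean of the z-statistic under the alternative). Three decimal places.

δ ≈ 1.634

The noncentrality parameter scales effect size by the design's sample-size factor: δ = d·√(n/2) = 0.53 × √(19/2) = 1.6336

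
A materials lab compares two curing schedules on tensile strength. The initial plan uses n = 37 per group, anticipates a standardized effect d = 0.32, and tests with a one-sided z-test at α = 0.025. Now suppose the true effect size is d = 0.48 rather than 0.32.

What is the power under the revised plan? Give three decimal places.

Power ≈ 0.542

With d = 0.48: δ = d·√(n/2) = 0.48 × √(37/2) = 2.0646. Critical value z_{0.025} = 1.960.
Revised power = P(Z > 1.960 − δ) = Φ(0.105) = 0.5417.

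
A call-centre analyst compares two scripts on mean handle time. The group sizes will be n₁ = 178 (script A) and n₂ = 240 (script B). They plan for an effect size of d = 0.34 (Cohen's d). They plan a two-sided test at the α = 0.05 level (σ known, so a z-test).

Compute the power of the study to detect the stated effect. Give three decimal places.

Power ≈ 0.930

Noncentrality parameter: δ = d / √(1/n₁ + 1/n₂) = 0.34 / √(1/178 + 1/240) = 3.4372
Two-sided α = 0.05 → critical value z_{0.025} = 1.960.
Power = Φ(δ − 1.960) + Φ(−δ − 1.960) = Φ(1.477) + Φ(-5.397) = 0.9302 + 0.0000 = 0.9302.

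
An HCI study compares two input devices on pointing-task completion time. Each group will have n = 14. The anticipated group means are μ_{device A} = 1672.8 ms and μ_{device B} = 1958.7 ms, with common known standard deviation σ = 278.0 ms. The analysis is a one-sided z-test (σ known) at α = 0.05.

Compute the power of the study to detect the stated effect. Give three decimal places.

Power ≈ 0.859

Standardized effect: d = |μ_{device A} − μ_{device B}| / σ = |1672.8 − 1958.7| / 278.0 = 1.0284
Noncentrality parameter: δ = d·√(n/2) = 1.0284 × √(14/2) = 2.7209
Critical value for a one-sided test at α = 0.05: z_α = 1.645.
Power = P(Z > 1.645 − δ) = Φ(1.076) = 0.8591.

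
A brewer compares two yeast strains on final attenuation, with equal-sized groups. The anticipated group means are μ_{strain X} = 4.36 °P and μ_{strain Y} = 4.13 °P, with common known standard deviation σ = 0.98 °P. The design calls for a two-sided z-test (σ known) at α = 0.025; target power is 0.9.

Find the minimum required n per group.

Standardized effect: d = |μ_{strain X} − μ_{strain Y}| / σ = |4.36 − 4.13| / 0.98 = 0.2347
Set Φ(δ − 2.241) = 0.9; then δ − 2.241 = Φ⁻¹(0.9) = 1.282, giving δ = 3.523.
(Ignoring the negligible lower-tail rejection probability gives the usual closed-form inversion.)
δ = d·√(n/2) ⇒ n = 2(δ/d)² = 2 × (3.523 / 0.2347)² = 450.65.
Rounding up, n = 451 per group.

n = 451 per group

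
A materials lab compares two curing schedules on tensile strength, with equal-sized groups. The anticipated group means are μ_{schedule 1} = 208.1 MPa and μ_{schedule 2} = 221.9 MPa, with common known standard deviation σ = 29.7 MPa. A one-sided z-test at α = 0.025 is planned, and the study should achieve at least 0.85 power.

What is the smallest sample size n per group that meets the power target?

n = 84 per group

Standardized effect: d = |μ_{schedule 1} − μ_{schedule 2}| / σ = |208.1 − 221.9| / 29.7 = 0.4646
For power 0.85 need Φ(δ − z_{0.025}) = 0.85, so δ = z_{0.025} + z_{0.15} = 1.960 + 1.036 = 2.996.
δ = d·√(n/2) ⇒ n = 2(δ/d)² = 2 × (2.996 / 0.4646)² = 83.17.
Round up to the next whole unit.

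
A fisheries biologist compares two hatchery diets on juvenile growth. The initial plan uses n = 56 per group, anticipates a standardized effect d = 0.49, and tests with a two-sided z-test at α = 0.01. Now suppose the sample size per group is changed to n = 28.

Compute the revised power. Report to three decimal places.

Power ≈ 0.229

With n = 28 per group: δ = d·√(n/2) = 0.49 × √(28/2) = 1.8334. Critical value z_{0.005} = 2.576.
Revised power = Φ(δ − 2.576) + Φ(−δ − 2.576) = Φ(-0.742) + Φ(-4.409) = 0.2289 + 0.0000 = 0.2289.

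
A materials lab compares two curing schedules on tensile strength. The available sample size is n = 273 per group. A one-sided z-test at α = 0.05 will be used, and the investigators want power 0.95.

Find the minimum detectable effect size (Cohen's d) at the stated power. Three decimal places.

Need Φ(δ − 1.645) = 0.95, so δ = 1.645 + 1.645 = 3.290.
δ = d·√(n/2) ⇒ d = δ/√(n/2) = 3.290/√(273/2) = 0.2816.

d ≈ 0.282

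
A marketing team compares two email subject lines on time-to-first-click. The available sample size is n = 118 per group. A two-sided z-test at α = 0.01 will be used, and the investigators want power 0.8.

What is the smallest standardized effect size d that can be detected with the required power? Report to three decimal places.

d ≈ 0.445

Need Φ(δ − 2.576) = 0.8, so δ = 2.576 + 0.842 = 3.417.
(The second rejection-region term Φ(−δ − z_{α/2}) is negligible and dropped.)
δ = d·√(n/2) ⇒ d = δ/√(n/2) = 3.417/√(118/2) = 0.4449.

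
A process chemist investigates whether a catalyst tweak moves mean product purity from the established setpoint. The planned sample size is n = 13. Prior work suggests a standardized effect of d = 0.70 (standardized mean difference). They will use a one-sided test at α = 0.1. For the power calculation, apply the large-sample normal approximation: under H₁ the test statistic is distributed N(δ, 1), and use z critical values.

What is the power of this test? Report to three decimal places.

Power ≈ 0.893

Noncentrality parameter: δ = d·√n = 0.70 × √13 = 2.5239
Critical value for a one-sided test at α = 0.1: z_α = 1.282.
Power = P(Z > 1.282 − δ) = Φ(1.242) = 0.8929.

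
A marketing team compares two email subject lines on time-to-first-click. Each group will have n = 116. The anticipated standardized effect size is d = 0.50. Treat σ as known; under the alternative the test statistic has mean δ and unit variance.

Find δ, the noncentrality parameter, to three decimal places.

δ ≈ 3.808

δ = d·√(n/2) = 0.50 × √(116/2) = 3.8079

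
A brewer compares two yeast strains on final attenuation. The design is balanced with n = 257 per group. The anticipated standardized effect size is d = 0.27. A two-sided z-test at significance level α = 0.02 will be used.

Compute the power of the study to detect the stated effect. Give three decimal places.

Power ≈ 0.769

Noncentrality parameter: δ = d·√(n/2) = 0.27 × √(257/2) = 3.0607
Two-sided α = 0.02 → critical value z_{0.01} = 2.326.
Power = Φ(δ − 2.326) + Φ(−δ − 2.326) = Φ(0.734) + Φ(-5.387) = 0.7686 + 0.0000 = 0.7686.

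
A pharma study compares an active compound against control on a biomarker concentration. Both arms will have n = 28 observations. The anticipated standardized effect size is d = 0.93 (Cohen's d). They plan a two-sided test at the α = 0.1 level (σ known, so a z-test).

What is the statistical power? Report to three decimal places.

Noncentrality parameter: δ = d·√(n/2) = 0.93 × √(28/2) = 3.4797
Critical value for a two-sided test at α = 0.1: z_{α/2} = 1.645.
Power = Φ(δ − 1.645) + Φ(−δ − 1.645) = Φ(1.835) + Φ(-5.125) = 0.9667 + 0.0000 = 0.9667.

Power ≈ 0.967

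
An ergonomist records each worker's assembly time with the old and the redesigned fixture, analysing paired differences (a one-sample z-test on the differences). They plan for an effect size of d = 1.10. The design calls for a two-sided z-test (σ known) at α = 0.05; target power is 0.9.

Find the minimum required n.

n = 9

Set Φ(δ − 1.960) = 0.9; then δ − 1.960 = Φ⁻¹(0.9) = 1.282, giving δ = 3.242.
(For δ > 0 the lower-tail rejection region contributes negligibly to power, so the one-term inversion is standard.)
δ = d·√n ⇒ n = (δ/d)² = (3.242 / 1.10)² = 8.68.
Rounding up, n = 9.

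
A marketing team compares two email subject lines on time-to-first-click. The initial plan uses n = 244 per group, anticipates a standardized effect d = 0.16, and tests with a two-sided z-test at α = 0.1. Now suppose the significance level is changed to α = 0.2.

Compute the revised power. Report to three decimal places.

δ = d·√(n/2) = 0.16 × √(244/2) = 1.7673 (unchanged). New critical value: z_{0.1} = 1.282.
Revised power = Φ(δ − 1.282) + Φ(−δ − 1.282) = Φ(0.486) + Φ(-3.049) = 0.6864 + 0.0011 = 0.6876.

Power ≈ 0.688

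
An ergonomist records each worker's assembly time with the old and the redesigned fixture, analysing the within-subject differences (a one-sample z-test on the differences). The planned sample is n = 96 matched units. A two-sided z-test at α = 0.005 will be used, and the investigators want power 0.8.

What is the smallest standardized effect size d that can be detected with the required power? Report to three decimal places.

Required noncentrality: δ = z_{0.0025} + z_{0.20} = 2.807 + 0.842 = 3.649.
(The second rejection-region term Φ(−δ − z_{α/2}) is negligible and dropped.)
δ = d·√n ⇒ d = δ/√n = 3.649/√96 = 0.3724.

d ≈ 0.372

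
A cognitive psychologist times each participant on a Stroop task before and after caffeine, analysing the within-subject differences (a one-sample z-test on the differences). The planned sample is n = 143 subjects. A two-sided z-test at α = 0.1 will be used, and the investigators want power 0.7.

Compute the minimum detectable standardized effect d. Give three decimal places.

d ≈ 0.181

Required noncentrality: δ = z_{0.05} + z_{0.30} = 1.645 + 0.524 = 2.169.
(Lower-tail contribution to power is negligible for δ > 0.)
δ = d·√n ⇒ d = δ/√n = 2.169/√143 = 0.1814.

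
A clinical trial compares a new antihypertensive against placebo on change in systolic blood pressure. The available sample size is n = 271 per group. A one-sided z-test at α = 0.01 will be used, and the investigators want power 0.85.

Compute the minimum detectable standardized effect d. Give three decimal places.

d ≈ 0.289

Required noncentrality: δ = z_{0.01} + z_{0.15} = 2.326 + 1.036 = 3.363.
δ = d·√(n/2) ⇒ d = δ/√(n/2) = 3.363/√(271/2) = 0.2889.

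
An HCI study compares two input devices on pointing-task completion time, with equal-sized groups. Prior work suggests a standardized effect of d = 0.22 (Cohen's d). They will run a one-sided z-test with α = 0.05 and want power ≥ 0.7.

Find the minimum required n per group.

n = 195 per group

Set Φ(δ − 1.645) = 0.7; then δ − 1.645 = Φ⁻¹(0.7) = 0.524, giving δ = 2.169.
δ = d·√(n/2) ⇒ n = 2(δ/d)² = 2 × (2.169 / 0.22)² = 194.45.
Rounding up, n = 195 per group.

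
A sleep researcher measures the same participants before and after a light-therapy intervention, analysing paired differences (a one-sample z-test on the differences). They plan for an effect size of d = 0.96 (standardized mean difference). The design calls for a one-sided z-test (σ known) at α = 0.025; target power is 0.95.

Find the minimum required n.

Set Φ(δ − 1.960) = 0.95; then δ − 1.960 = Φ⁻¹(0.95) = 1.645, giving δ = 3.605.
δ = d·√n ⇒ n = (δ/d)² = (3.605 / 0.96)² = 14.10.
Rounding up, n = 15.

n = 15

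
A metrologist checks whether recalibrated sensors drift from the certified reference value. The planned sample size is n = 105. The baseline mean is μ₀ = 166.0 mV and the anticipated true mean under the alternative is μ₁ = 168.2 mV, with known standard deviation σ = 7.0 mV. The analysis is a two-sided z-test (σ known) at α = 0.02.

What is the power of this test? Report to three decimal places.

Standardized effect: d = |μ₁ − μ₀| / σ = |168.2 − 166.0| / 7.0 = 0.3143
Noncentrality parameter: δ = d·√n = 0.3143 × √105 = 3.2205
Two-sided α = 0.02 → critical value z_{0.01} = 2.326.
Power = Φ(δ − 2.326) + Φ(−δ − 2.326) = Φ(0.894) + Φ(-5.547) = 0.8144 + 0.0000 = 0.8144.

Power ≈ 0.814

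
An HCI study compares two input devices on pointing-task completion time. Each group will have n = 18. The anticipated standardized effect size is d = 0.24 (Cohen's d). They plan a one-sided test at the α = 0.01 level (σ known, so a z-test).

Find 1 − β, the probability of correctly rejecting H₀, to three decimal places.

Noncentrality parameter: δ = d·√(n/2) = 0.24 × √(18/2) = 0.7200
One-sided α = 0.01 → critical value z_{0.01} = 2.326.
Power = Φ(δ − 2.326) = Φ(-1.606) = 0.0541.

Power ≈ 0.054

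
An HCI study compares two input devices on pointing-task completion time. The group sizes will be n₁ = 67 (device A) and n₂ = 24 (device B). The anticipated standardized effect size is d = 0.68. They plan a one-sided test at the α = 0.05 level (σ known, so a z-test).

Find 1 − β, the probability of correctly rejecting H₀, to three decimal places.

Noncentrality parameter: δ = d / √(1/n₁ + 1/n₂) = 0.68 / √(1/67 + 1/24) = 2.8585
One-sided α = 0.05 → critical value z_{0.05} = 1.645.
Power = Φ(δ − 1.645) = Φ(1.214) = 0.8875.

Power ≈ 0.888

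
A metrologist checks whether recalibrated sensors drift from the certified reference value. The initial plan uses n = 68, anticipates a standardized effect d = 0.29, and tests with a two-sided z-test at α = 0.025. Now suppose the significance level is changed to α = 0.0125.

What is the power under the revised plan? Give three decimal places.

δ = d·√n = 0.29 × √68 = 2.3914 (unchanged). New critical value: z_{0.0063} = 2.498.
Revised power = Φ(δ − 2.498) + Φ(−δ − 2.498) = Φ(-0.106) + Φ(-4.889) = 0.4577 + 0.0000 = 0.4577.

Power ≈ 0.458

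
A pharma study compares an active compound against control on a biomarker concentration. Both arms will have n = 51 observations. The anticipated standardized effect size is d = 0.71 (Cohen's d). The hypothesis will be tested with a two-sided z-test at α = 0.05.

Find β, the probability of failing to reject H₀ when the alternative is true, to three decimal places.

Noncentrality parameter: δ = d·√(n/2) = 0.71 × √(51/2) = 3.5853
Two-sided α = 0.05 → critical value z_{0.025} = 1.960.
Power = Φ(δ − 1.960) + Φ(−δ − 1.960) = Φ(1.625) + Φ(-5.545) = 0.9480 + 0.0000 = 0.9480.
Type II error: β = 1 − power = 1 − 0.9480 = 0.0520.

β ≈ 0.052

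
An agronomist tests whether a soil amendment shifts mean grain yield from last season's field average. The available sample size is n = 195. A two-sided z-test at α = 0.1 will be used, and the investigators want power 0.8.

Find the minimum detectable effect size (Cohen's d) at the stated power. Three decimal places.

d ≈ 0.178

Required noncentrality: δ = z_{0.05} + z_{0.20} = 1.645 + 0.842 = 2.486.
(Lower-tail contribution to power is negligible for δ > 0.)
δ = d·√n ⇒ d = δ/√n = 2.486/√195 = 0.1781.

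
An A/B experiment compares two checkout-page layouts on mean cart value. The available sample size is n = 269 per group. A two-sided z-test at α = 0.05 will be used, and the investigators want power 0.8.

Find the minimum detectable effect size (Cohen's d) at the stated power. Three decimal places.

d ≈ 0.242

Need Φ(δ − 1.960) = 0.8, so δ = 1.960 + 0.842 = 2.802.
(Lower-tail contribution to power is negligible for δ > 0.)
δ = d·√(n/2) ⇒ d = δ/√(n/2) = 2.802/√(269/2) = 0.2416.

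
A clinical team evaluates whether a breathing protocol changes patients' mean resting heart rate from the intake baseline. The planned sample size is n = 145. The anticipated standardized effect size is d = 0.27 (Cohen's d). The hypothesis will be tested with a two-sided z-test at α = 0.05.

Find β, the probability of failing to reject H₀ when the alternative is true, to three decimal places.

β ≈ 0.098

Noncentrality parameter: δ = d·√n = 0.27 × √145 = 3.2512
Two-sided α = 0.05 → critical value z_{0.025} = 1.960.
Power = Φ(δ − 1.960) + Φ(−δ − 1.960) = Φ(1.291) + Φ(-5.211) = 0.9017 + 0.0000 = 0.9017.
Type II error: β = 1 − power = 1 − 0.9017 = 0.0983.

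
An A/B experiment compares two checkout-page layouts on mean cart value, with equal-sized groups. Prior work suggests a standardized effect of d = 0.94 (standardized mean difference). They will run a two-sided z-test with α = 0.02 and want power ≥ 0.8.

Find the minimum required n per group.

n = 23 per group

Set Φ(δ − 2.326) = 0.8; then δ − 2.326 = Φ⁻¹(0.8) = 0.842, giving δ = 3.168.
(The Φ(−δ − z_{α/2}) term is vanishingly small for δ > 0 and is dropped in the standard sample-size formula.)
δ = d·√(n/2) ⇒ n = 2(δ/d)² = 2 × (3.168 / 0.94)² = 22.72.
Rounding up, n = 23 per group.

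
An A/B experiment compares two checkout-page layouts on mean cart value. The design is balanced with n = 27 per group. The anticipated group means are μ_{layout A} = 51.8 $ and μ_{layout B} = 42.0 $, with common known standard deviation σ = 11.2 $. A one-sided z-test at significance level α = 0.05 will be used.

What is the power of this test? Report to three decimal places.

Standardized effect: d = |μ_{layout A} − μ_{layout B}| / σ = |51.8 − 42.0| / 11.2 = 0.8750
Noncentrality parameter: δ = d·√(n/2) = 0.8750 × √(27/2) = 3.2150
One-sided α = 0.05 → critical value z_{0.05} = 1.645.
Power = Φ(δ − 1.645) = Φ(1.570) = 0.9418.

Power ≈ 0.942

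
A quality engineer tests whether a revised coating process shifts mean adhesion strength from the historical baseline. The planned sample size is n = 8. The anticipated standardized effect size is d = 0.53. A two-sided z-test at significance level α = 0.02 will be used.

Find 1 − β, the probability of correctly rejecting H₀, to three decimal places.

Power ≈ 0.204

Noncentrality parameter: δ = d·√n = 0.53 × √8 = 1.4991
Critical value for a two-sided test at α = 0.02: z_{α/2} = 2.326.
Power = Φ(δ − 2.326) + Φ(−δ − 2.326) = Φ(-0.827) + Φ(-3.825) = 0.2040 + 0.0001 = 0.2041.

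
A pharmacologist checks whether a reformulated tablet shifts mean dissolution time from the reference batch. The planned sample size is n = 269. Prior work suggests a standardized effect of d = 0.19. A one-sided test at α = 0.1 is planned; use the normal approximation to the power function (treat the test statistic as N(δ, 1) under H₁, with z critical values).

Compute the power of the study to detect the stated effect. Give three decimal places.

Noncentrality parameter: δ = d·√n = 0.19 × √269 = 3.1162
Critical value for a one-sided test at α = 0.1: z_α = 1.282.
Power = P(Z > 1.282 − δ) = Φ(1.835) = 0.9667.

Power ≈ 0.967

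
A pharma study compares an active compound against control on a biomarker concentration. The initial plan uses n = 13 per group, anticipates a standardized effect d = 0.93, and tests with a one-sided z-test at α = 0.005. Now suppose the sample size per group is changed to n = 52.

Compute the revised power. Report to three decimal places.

With n = 52 per group: δ = d·√(n/2) = 0.93 × √(52/2) = 4.7421. Critical value z_{0.005} = 2.576.
Revised power = Φ(δ − 2.576) = Φ(2.166) = 0.9849.

Power ≈ 0.985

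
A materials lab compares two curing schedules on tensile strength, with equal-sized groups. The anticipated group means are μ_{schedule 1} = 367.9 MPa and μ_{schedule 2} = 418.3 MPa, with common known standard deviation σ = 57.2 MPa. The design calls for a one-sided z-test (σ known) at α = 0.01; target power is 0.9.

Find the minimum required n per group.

Standardized effect: d = |μ_{schedule 1} − μ_{schedule 2}| / σ = |367.9 − 418.3| / 57.2 = 0.8811
For power 0.9 need Φ(δ − z_{0.01}) = 0.9, so δ = z_{0.01} + z_{0.10} = 2.326 + 1.282 = 3.608.
δ = d·√(n/2) ⇒ n = 2(δ/d)² = 2 × (3.608 / 0.8811)² = 33.53.
Rounding up, n = 34 per group.

n = 34 per group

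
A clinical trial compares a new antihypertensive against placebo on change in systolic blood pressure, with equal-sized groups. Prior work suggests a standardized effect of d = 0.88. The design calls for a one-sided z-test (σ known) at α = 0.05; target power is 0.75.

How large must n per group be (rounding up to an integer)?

For power 0.75 need Φ(δ − z_{0.05}) = 0.75, so δ = z_{0.05} + z_{0.25} = 1.645 + 0.674 = 2.319.
δ = d·√(n/2) ⇒ n = 2(δ/d)² = 2 × (2.319 / 0.88)² = 13.89.
Rounding up, n = 14 per group.

n = 14 per group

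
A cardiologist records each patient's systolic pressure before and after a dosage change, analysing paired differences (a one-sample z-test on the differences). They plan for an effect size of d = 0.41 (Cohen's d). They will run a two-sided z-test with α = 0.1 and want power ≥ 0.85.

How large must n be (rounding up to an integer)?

n = 43

Set Φ(δ − 1.645) = 0.85; then δ − 1.645 = Φ⁻¹(0.85) = 1.036, giving δ = 2.681.
(For δ > 0 the lower-tail rejection region contributes negligibly to power, so the one-term inversion is standard.)
δ = d·√n ⇒ n = (δ/d)² = (2.681 / 0.41)² = 42.77.
Round up to the next whole unit.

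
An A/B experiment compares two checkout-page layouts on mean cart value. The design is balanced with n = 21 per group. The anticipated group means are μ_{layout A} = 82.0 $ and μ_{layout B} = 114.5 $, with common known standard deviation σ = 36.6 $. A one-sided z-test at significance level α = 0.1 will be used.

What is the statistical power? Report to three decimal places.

Standardized effect: d = |μ_{layout A} − μ_{layout B}| / σ = |82.0 − 114.5| / 36.6 = 0.8880
Noncentrality parameter: δ = d·√(n/2) = 0.8880 × √(21/2) = 2.8774
Critical value for a one-sided test at α = 0.1: z_α = 1.282.
Power = P(Z > 1.282 − δ) = Φ(1.596) = 0.9447.

Power ≈ 0.945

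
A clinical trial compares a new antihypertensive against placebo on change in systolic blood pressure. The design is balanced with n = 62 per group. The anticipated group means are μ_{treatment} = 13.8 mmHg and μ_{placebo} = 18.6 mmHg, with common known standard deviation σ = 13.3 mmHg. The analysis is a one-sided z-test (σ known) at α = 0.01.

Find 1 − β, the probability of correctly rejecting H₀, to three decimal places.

Power ≈ 0.376

Standardized effect: d = |μ_{treatment} − μ_{placebo}| / σ = |13.8 − 18.6| / 13.3 = 0.3609
Noncentrality parameter: δ = d·√(n/2) = 0.3609 × √(62/2) = 2.0094
Critical value for a one-sided test at α = 0.01: z_α = 2.326.
Power = P(Z > 2.326 − δ) = Φ(-0.317) = 0.3756.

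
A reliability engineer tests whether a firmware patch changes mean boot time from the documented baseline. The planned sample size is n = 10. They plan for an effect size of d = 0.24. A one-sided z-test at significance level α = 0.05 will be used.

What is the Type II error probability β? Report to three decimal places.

β ≈ 0.812

Noncentrality parameter: δ = d·√n = 0.24 × √10 = 0.7589
Critical value for a one-sided test at α = 0.05: z_α = 1.645.
Power = Φ(δ − 1.645) = Φ(-0.886) = 0.1878.
Type II error: β = 1 − power = 1 − 0.1878 = 0.8122.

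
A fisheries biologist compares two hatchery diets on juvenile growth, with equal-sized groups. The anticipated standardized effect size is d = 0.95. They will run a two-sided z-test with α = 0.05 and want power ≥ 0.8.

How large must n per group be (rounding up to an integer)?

Set Φ(δ − 1.960) = 0.8; then δ − 1.960 = Φ⁻¹(0.8) = 0.842, giving δ = 2.802.
(The Φ(−δ − z_{α/2}) term is vanishingly small for δ > 0 and is dropped in the standard sample-size formula.)
δ = d·√(n/2) ⇒ n = 2(δ/d)² = 2 × (2.802 / 0.95)² = 17.39.
Rounding up, n = 18 per group.

n = 18 per group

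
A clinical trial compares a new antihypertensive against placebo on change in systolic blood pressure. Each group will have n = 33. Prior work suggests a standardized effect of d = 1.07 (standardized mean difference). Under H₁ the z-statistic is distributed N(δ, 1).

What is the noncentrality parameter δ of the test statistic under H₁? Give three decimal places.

δ ≈ 4.346

The noncentrality parameter scales effect size by the design's sample-size factor: δ = d·√(n/2) = 1.07 × √(33/2) = 4.3464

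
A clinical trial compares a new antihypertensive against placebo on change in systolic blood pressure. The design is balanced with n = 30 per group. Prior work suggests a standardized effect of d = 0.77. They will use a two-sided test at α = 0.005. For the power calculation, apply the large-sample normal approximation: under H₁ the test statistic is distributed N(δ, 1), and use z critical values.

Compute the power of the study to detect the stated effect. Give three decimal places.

Power ≈ 0.570

Noncentrality parameter: δ = d·√(n/2) = 0.77 × √(30/2) = 2.9822
Two-sided α = 0.005 → critical value z_{0.0025} = 2.807.
Power = Φ(δ − 2.807) + Φ(−δ − 2.807) = Φ(0.175) + Φ(-5.789) = 0.5695 + 0.0000 = 0.5695.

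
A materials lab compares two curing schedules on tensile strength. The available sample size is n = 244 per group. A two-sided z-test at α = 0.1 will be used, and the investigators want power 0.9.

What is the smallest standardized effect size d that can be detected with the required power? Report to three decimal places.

d ≈ 0.265

Required noncentrality: δ = z_{0.05} + z_{0.10} = 1.645 + 1.282 = 2.926.
(The second rejection-region term Φ(−δ − z_{α/2}) is negligible and dropped.)
δ = d·√(n/2) ⇒ d = δ/√(n/2) = 2.926/√(244/2) = 0.2649.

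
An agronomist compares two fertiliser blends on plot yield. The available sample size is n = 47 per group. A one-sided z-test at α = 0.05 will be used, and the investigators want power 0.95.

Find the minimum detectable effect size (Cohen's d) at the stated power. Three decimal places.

d ≈ 0.679

Required noncentrality: δ = z_{0.05} + z_{0.05} = 1.645 + 1.645 = 3.290.
δ = d·√(n/2) ⇒ d = δ/√(n/2) = 3.290/√(47/2) = 0.6786.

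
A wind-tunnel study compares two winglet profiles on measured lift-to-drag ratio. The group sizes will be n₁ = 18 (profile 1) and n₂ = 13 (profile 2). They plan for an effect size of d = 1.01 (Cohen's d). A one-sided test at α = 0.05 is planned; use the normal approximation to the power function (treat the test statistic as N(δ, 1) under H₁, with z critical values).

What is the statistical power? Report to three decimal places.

Power ≈ 0.871

Noncentrality parameter: δ = d / √(1/n₁ + 1/n₂) = 1.01 / √(1/18 + 1/13) = 2.7749
Critical value for a one-sided test at α = 0.05: z_α = 1.645.
Power = P(Z > 1.645 − δ) = Φ(1.130) = 0.8708.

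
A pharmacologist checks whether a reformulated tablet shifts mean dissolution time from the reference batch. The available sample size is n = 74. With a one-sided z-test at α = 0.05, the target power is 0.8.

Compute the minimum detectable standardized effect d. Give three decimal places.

Need Φ(δ − 1.645) = 0.8, so δ = 1.645 + 0.842 = 2.486.
δ = d·√n ⇒ d = δ/√n = 2.486/√74 = 0.2890.

d ≈ 0.289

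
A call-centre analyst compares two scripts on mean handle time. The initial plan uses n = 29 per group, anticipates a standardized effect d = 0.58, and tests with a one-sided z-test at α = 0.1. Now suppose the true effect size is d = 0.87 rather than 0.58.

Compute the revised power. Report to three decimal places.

Power ≈ 0.979

With d = 0.87: δ = d·√(n/2) = 0.87 × √(29/2) = 3.3129. Critical value z_{0.1} = 1.282.
Revised power = P(Z > 1.282 − δ) = Φ(2.031) = 0.9789.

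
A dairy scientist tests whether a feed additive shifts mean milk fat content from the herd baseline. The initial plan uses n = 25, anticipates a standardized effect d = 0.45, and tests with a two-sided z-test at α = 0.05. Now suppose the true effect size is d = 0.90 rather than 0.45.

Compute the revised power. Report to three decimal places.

With d = 0.90: δ = d·√n = 0.90 × √25 = 4.5000. Critical value z_{0.025} = 1.960.
Revised power = Φ(δ − 1.960) + Φ(−δ − 1.960) = Φ(2.540) + Φ(-6.460) = 0.9945 + 0.0000 = 0.9945.

Power ≈ 0.994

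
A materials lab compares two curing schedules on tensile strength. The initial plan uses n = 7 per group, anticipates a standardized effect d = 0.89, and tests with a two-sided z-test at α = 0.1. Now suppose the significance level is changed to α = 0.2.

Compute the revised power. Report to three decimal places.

Power ≈ 0.651

δ = d·√(n/2) = 0.89 × √(7/2) = 1.6650 (unchanged). New critical value: z_{0.1} = 1.282.
Revised power = Φ(δ − 1.282) + Φ(−δ − 1.282) = Φ(0.383) + Φ(-2.947) = 0.6493 + 0.0016 = 0.6509.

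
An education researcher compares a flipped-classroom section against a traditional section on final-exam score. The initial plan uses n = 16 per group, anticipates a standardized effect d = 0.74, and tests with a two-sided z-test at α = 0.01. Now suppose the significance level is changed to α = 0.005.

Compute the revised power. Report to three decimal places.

δ = d·√(n/2) = 0.74 × √(16/2) = 2.0930 (unchanged). New critical value: z_{0.0025} = 2.807.
Revised power = Φ(δ − 2.807) + Φ(−δ − 2.807) = Φ(-0.714) + Φ(-4.900) = 0.2376 + 0.0000 = 0.2376.

Power ≈ 0.238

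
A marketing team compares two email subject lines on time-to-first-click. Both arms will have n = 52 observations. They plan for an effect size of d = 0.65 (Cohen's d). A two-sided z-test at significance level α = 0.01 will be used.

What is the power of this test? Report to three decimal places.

Noncentrality parameter: δ = d·√(n/2) = 0.65 × √(52/2) = 3.3144
Critical value for a two-sided test at α = 0.01: z_{α/2} = 2.576.
Power = Φ(δ − 2.576) + Φ(−δ − 2.576) = Φ(0.739) + Φ(-5.890) = 0.7699 + 0.0000 = 0.7699.

Power ≈ 0.770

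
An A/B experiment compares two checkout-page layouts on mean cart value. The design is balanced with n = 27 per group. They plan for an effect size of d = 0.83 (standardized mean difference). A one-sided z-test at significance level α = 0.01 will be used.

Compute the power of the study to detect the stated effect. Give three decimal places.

Power ≈ 0.765

Noncentrality parameter: δ = d·√(n/2) = 0.83 × √(27/2) = 3.0496
One-sided α = 0.01 → critical value z_{0.01} = 2.326.
Power = Φ(δ − 2.326) = Φ(0.723) = 0.7652.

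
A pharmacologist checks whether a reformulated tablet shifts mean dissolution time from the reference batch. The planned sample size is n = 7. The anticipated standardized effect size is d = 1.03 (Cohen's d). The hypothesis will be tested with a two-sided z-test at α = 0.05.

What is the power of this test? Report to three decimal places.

Noncentrality parameter: δ = d·√n = 1.03 × √7 = 2.7251
Two-sided α = 0.05 → critical value z_{0.025} = 1.960.
Power = Φ(δ − 1.960) + Φ(−δ − 1.960) = Φ(0.765) + Φ(-4.685) = 0.7779 + 0.0000 = 0.7779.

Power ≈ 0.778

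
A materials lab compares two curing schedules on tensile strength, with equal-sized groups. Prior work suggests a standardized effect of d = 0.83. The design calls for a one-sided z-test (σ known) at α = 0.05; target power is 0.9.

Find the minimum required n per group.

Set Φ(δ − 1.645) = 0.9; then δ − 1.645 = Φ⁻¹(0.9) = 1.282, giving δ = 2.926.
δ = d·√(n/2) ⇒ n = 2(δ/d)² = 2 × (2.926 / 0.83)² = 24.86.
Rounding up, n = 25 per group.

n = 25 per group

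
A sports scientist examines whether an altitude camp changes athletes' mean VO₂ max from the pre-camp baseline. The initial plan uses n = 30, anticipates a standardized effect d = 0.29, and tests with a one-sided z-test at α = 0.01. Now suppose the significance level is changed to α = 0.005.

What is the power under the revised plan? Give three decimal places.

Power ≈ 0.162

δ = d·√n = 0.29 × √30 = 1.5884 (unchanged). New critical value: z_{0.005} = 2.576.
Revised power = Φ(δ − 2.576) = Φ(-0.987) = 0.1617.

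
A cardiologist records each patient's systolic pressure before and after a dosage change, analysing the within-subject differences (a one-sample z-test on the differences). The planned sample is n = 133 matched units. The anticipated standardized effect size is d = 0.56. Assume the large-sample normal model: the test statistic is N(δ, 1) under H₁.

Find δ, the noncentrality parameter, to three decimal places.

δ ≈ 6.458

δ = d·√n = 0.56 × √133 = 6.4582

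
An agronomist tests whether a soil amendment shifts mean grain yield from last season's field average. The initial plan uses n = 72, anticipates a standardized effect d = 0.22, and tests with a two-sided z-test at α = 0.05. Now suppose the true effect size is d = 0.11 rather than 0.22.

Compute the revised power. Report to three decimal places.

Power ≈ 0.154

With d = 0.11: δ = d·√n = 0.11 × √72 = 0.9334. Critical value z_{0.025} = 1.960.
Revised power = Φ(δ − 1.960) + Φ(−δ − 1.960) = Φ(-1.027) + Φ(-2.893) = 0.1523 + 0.0019 = 0.1542.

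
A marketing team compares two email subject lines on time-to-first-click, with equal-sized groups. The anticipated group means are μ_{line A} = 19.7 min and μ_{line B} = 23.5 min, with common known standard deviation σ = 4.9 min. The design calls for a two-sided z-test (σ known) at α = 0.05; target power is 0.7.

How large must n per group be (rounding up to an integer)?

n = 21 per group

Standardized effect: d = |μ_{line A} − μ_{line B}| / σ = |19.7 − 23.5| / 4.9 = 0.7755
Set Φ(δ − 1.960) = 0.7; then δ − 1.960 = Φ⁻¹(0.7) = 0.524, giving δ = 2.484.
(The Φ(−δ − z_{α/2}) term is vanishingly small for δ > 0 and is dropped in the standard sample-size formula.)
δ = d·√(n/2) ⇒ n = 2(δ/d)² = 2 × (2.484 / 0.7755)² = 20.53.
Rounding up, n = 21 per group.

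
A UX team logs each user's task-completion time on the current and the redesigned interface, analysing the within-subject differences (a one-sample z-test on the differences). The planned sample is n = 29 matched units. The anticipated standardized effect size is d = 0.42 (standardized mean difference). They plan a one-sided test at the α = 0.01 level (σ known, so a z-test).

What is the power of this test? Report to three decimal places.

Power ≈ 0.474

Noncentrality parameter: δ = d·√n = 0.42 × √29 = 2.2618
One-sided α = 0.01 → critical value z_{0.01} = 2.326.
Power = Φ(δ − 2.326) = Φ(-0.065) = 0.4743.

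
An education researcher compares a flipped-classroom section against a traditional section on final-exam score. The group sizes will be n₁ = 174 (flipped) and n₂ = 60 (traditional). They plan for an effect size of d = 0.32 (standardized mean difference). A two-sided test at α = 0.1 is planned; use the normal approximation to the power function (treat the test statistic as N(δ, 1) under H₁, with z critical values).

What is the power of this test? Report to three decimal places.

Power ≈ 0.689

Noncentrality parameter: δ = d / √(1/n₁ + 1/n₂) = 0.32 / √(1/174 + 1/60) = 2.1374
Two-sided α = 0.1 → critical value z_{0.05} = 1.645.
Power = Φ(δ − 1.645) + Φ(−δ − 1.645) = Φ(0.493) + Φ(-3.782) = 0.6888 + 0.0001 = 0.6889.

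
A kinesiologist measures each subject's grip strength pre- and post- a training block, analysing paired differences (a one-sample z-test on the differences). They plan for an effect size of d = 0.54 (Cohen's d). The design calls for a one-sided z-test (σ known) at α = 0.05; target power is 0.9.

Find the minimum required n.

For power 0.9 need Φ(δ − z_{0.05}) = 0.9, so δ = z_{0.05} + z_{0.10} = 1.645 + 1.282 = 2.926.
δ = d·√n ⇒ n = (δ/d)² = (2.926 / 0.54)² = 29.37.
Round up to the next whole unit.

n = 30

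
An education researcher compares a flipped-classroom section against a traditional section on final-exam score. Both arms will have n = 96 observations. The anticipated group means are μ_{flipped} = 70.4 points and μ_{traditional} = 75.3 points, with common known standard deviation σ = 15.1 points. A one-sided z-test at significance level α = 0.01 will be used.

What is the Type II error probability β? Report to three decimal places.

Standardized effect: d = |μ_{flipped} − μ_{traditional}| / σ = |70.4 − 75.3| / 15.1 = 0.3245
Noncentrality parameter: δ = d·√(n/2) = 0.3245 × √(96/2) = 2.2482
Critical value for a one-sided test at α = 0.01: z_α = 2.326.
Power = P(Z > 2.326 − δ) = Φ(-0.078) = 0.4689.
Type II error: β = 1 − power = 1 − 0.4689 = 0.5311.

β ≈ 0.531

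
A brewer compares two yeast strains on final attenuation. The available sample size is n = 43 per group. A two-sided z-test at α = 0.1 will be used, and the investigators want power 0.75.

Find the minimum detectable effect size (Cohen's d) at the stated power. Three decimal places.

d ≈ 0.500

Need Φ(δ − 1.645) = 0.75, so δ = 1.645 + 0.674 = 2.319.
(The second rejection-region term Φ(−δ − z_{α/2}) is negligible and dropped.)
δ = d·√(n/2) ⇒ d = δ/√(n/2) = 2.319/√(43/2) = 0.5002.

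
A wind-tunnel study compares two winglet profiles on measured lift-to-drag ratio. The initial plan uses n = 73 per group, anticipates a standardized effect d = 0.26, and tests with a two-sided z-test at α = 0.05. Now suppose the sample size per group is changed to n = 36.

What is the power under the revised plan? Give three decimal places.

With n = 36 per group: δ = d·√(n/2) = 0.26 × √(36/2) = 1.1031. Critical value z_{0.025} = 1.960.
Revised power = Φ(δ − 1.960) + Φ(−δ − 1.960) = Φ(-0.857) + Φ(-3.063) = 0.1958 + 0.0011 = 0.1969.

Power ≈ 0.197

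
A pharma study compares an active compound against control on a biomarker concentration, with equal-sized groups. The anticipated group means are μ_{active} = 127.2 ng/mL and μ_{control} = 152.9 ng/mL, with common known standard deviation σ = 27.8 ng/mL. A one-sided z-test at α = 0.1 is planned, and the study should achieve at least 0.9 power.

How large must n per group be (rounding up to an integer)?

n = 16 per group

Standardized effect: d = |μ_{active} − μ_{control}| / σ = |127.2 − 152.9| / 27.8 = 0.9245
For power 0.9 need Φ(δ − z_{0.1}) = 0.9, so δ = z_{0.1} + z_{0.10} = 1.282 + 1.282 = 2.563.
δ = d·√(n/2) ⇒ n = 2(δ/d)² = 2 × (2.563 / 0.9245)² = 15.37.
Round up to the next whole unit.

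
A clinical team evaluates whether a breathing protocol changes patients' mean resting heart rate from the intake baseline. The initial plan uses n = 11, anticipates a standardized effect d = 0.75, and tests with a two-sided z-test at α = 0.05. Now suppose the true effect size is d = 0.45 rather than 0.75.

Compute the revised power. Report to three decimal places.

With d = 0.45: δ = d·√n = 0.45 × √11 = 1.4925. Critical value z_{0.025} = 1.960.
Revised power = Φ(δ − 1.960) + Φ(−δ − 1.960) = Φ(-0.467) + Φ(-3.452) = 0.3201 + 0.0003 = 0.3204.

Power ≈ 0.320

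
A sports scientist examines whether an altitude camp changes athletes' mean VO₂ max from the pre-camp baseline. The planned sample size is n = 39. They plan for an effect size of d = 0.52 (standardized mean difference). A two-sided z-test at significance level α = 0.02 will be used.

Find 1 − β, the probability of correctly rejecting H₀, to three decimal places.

Noncentrality parameter: δ = d·√n = 0.52 × √39 = 3.2474
Two-sided α = 0.02 → critical value z_{0.01} = 2.326.
Power = Φ(δ − 2.326) + Φ(−δ − 2.326) = Φ(0.921) + Φ(-5.574) = 0.8215 + 0.0000 = 0.8215.

Power ≈ 0.821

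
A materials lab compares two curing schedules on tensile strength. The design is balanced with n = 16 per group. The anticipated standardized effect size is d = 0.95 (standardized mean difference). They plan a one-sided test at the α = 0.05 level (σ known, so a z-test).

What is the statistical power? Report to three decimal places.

Noncentrality parameter: δ = d·√(n/2) = 0.95 × √(16/2) = 2.6870
One-sided α = 0.05 → critical value z_{0.05} = 1.645.
Power = Φ(δ − 1.645) = Φ(1.042) = 0.8513.

Power ≈ 0.851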